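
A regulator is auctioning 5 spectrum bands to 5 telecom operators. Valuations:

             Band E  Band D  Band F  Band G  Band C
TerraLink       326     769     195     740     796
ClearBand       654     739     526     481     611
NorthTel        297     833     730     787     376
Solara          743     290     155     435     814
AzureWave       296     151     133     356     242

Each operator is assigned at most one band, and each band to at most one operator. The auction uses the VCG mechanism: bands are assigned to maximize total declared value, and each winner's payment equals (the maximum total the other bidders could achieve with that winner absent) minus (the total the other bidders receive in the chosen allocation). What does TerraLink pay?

TerraLink pays $89M.

Efficient allocation: TerraLink→Band C ($796M), ClearBand→Band D ($739M), NorthTel→Band F ($730M), Solara→Band E ($743M), AzureWave→Band G ($356M); total welfare W = $3364M.
TerraLink receives Band C at value $796M, so the others get W − 796 = $2568M.
Without TerraLink: best allocation of the remaining 4 bidders over all 5 bands is ClearBand→Band E ($654M), NorthTel→Band D ($833M), Solara→Band C ($814M), AzureWave→Band G ($356M), total $2657M.
VCG payment = (others' best without TerraLink) − (others' welfare with TerraLink) = 2657 − 2568 = $89M.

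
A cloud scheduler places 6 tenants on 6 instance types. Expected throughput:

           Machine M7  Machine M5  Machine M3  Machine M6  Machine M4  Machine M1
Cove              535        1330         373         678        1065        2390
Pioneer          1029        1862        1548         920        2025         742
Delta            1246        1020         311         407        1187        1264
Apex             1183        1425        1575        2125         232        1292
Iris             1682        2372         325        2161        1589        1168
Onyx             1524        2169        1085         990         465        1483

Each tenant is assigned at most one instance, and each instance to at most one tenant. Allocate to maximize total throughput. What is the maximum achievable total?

Max total: 11566 ops/s

This is a one-to-one assignment (maximum-weight bipartite matching).
Optimal: Cove→Machine M1 (2390 ops/s), Pioneer→Machine M4 (2025 ops/s), Delta→Machine M7 (1246 ops/s), Apex→Machine M3 (1575 ops/s), Iris→Machine M6 (2161 ops/s), Onyx→Machine M5 (2169 ops/s) — total 2390+2025+1246+1575+2161+2169 = 11566 ops/s.
Column-greedy (each instance in turn goes to its best remaining tenant) gives 9923 ops/s, worse by 1643.
Swapping Delta↔Cove (Delta→Machine M1 1264 ops/s, Cove→Machine M7 535 ops/s) loses 1837.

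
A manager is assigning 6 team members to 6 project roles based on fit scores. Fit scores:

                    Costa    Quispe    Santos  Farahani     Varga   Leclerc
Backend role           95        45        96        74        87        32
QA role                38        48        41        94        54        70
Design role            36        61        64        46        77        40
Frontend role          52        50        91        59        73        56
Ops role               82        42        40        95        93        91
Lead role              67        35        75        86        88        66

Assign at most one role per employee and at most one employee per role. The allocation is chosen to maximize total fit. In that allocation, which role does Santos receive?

Optimal: Costa→Backend role (95 pts), Quispe→Design role (61 pts), Santos→Frontend role (91 pts), Farahani→QA role (94 pts), Varga→Lead role (88 pts), Leclerc→Ops role (91 pts) — total 95+61+91+94+88+91 = 520 pts.
Column-greedy (each role in turn goes to its best remaining employee) gives 440 pts, worse by 80.
Next-best assignment: Costa→Backend role, Quispe→Design role, Santos→Frontend role, Farahani→QA role, Varga→Ops role, Leclerc→Lead role = 500 pts.
Swapping Leclerc↔Santos (Leclerc→Frontend role 56 pts, Santos→Ops role 40 pts) loses 86.
Checked against all permutations: 520 pts is optimal.
Santos's own top role is Backend role (96 pts), but forcing Santos→Backend role and reassigning the rest optimally gives only 482 pts — worse by 38.

Santos receives Frontend role.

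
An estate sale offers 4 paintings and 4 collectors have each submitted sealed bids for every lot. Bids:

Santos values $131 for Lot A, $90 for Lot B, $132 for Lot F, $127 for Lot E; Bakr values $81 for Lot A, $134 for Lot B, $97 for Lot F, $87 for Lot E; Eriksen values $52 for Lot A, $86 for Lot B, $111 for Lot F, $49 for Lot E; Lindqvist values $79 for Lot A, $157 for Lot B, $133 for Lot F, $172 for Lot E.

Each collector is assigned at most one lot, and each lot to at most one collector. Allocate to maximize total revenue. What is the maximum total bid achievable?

This is a one-to-one assignment (maximum-weight bipartite matching).
Optimal: Santos→Lot A ($131), Bakr→Lot B ($134), Eriksen→Lot F ($111), Lindqvist→Lot E ($172) — total 131+134+111+172 = $548.
Row-greedy (each collector in turn takes its best remaining lot) gives $490, worse by 58.
Swapping Bakr↔Lindqvist (Bakr→Lot E $87, Lindqvist→Lot B $157) loses 62.
Checked against all permutations: $548 is optimal.

Maximum total: $548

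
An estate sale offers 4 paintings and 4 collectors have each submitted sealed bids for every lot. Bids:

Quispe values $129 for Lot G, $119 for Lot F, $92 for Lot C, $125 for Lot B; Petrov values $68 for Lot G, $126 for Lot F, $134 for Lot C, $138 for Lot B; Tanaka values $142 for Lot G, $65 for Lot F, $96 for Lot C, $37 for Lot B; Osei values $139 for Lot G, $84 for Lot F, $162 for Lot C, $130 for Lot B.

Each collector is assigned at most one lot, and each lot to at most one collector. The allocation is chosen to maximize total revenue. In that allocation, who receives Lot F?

Quispe receives Lot F.

Optimal: Quispe→Lot F ($119), Petrov→Lot B ($138), Tanaka→Lot G ($142), Osei→Lot C ($162) — total 119+138+142+162 = $561.
Column-greedy (each lot in turn goes to its best remaining collector) gives $555, worse by 6.
Next-best assignment: Quispe→Lot B, Petrov→Lot F, Tanaka→Lot G, Osei→Lot C = $555.
Quispe's own top lot is Lot G ($129), but forcing Quispe→Lot G and reassigning the rest optimally gives only $494 — worse by 67.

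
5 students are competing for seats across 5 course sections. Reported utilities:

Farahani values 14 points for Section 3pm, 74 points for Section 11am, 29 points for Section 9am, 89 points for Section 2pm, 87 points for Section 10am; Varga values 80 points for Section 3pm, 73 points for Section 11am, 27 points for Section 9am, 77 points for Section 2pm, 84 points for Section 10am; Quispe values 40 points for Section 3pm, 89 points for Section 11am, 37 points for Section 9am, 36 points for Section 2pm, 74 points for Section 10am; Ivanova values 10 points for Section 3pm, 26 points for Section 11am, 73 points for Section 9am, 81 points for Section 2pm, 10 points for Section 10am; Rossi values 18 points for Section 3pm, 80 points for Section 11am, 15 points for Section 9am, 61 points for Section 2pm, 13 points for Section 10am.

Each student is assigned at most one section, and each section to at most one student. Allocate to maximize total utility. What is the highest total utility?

Max total: 396 points

Optimal: Farahani→Section 2pm (89 points), Varga→Section 3pm (80 points), Quispe→Section 10am (74 points), Ivanova→Section 9am (73 points), Rossi→Section 11am (80 points) — total 89+80+74+73+80 = 396 points.
Max-entry greedy (repeatedly take the single best remaining cell) gives 353 points, worse by 43.
No other one-to-one assignment exceeds 396 points.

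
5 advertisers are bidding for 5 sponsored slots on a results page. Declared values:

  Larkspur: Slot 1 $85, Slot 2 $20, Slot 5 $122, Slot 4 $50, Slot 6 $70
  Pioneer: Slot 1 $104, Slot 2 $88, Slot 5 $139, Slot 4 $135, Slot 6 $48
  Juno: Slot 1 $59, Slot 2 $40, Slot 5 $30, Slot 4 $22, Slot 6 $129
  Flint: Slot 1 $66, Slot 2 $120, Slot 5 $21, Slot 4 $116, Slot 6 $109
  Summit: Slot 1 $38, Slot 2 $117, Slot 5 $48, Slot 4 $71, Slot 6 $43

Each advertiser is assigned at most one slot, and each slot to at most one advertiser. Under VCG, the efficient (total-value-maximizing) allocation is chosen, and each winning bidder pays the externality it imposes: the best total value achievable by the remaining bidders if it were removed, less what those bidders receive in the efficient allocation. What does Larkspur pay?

Larkspur pays $35.

Efficient allocation: Larkspur→Slot 5 ($122), Pioneer→Slot 1 ($104), Juno→Slot 6 ($129), Flint→Slot 4 ($116), Summit→Slot 2 ($117); total welfare W = $588.
Larkspur receives Slot 5 at value $122, so the others get W − 122 = $466.
Without Larkspur: best allocation of the remaining 4 bidders over all 5 slots is Pioneer→Slot 5 ($139), Juno→Slot 6 ($129), Flint→Slot 4 ($116), Summit→Slot 2 ($117), total $501.
VCG payment = (others' best without Larkspur) − (others' welfare with Larkspur) = 501 − 466 = $35.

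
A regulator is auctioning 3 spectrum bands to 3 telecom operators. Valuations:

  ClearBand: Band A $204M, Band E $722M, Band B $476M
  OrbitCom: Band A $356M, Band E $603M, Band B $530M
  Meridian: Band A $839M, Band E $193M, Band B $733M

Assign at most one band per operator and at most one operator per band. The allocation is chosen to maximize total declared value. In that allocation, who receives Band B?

Optimal: ClearBand→Band E ($722M), OrbitCom→Band B ($530M), Meridian→Band A ($839M) — total 722+530+839 = $2091M.
Next-best assignment: ClearBand→Band B, OrbitCom→Band E, Meridian→Band A = $1918M.
Swapping ClearBand↔OrbitCom (ClearBand→Band B $476M, OrbitCom→Band E $603M) loses 173.
Checked against all permutations: $2091M is optimal.
OrbitCom's own top band is Band E ($603M), but forcing OrbitCom→Band E and reassigning the rest optimally gives only $1918M — worse by 173.

OrbitCom receives Band B.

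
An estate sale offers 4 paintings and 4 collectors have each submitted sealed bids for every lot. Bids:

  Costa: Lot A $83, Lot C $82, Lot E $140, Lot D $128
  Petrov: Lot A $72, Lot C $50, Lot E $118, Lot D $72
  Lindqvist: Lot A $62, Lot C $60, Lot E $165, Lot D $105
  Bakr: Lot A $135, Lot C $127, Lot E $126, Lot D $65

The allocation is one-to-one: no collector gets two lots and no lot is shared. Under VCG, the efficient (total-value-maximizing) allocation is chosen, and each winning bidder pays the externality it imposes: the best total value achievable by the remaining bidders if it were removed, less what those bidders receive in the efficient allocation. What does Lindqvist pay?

Lindqvist pays $54.

Efficient allocation: Costa→Lot D ($128), Petrov→Lot A ($72), Lindqvist→Lot E ($165), Bakr→Lot C ($127); total welfare W = $492.
Lindqvist receives Lot E at value $165, so the others get W − 165 = $327.
Without Lindqvist: best allocation of the remaining 3 bidders over all 4 lots is Costa→Lot D ($128), Petrov→Lot E ($118), Bakr→Lot A ($135), total $381.
VCG payment = (others' best without Lindqvist) − (others' welfare with Lindqvist) = 381 − 327 = $54.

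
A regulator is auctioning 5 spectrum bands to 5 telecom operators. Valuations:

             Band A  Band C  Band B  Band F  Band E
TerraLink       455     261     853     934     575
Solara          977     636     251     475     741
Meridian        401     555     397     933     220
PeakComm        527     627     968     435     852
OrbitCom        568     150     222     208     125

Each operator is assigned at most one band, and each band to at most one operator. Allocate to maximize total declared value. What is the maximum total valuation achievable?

Optimal: TerraLink→Band B ($853M), Solara→Band C ($636M), Meridian→Band F ($933M), PeakComm→Band E ($852M), OrbitCom→Band A ($568M) — total 853+636+933+852+568 = $3842M.
Column-greedy (each band in turn goes to its best remaining operator) gives $3515M, worse by 327.
Next-best assignment: TerraLink→Band F, Solara→Band E, Meridian→Band C, PeakComm→Band B, OrbitCom→Band A = $3766M.
Swapping Solara↔TerraLink (Solara→Band B $251M, TerraLink→Band C $261M) loses 977.

Maximum total: $3842M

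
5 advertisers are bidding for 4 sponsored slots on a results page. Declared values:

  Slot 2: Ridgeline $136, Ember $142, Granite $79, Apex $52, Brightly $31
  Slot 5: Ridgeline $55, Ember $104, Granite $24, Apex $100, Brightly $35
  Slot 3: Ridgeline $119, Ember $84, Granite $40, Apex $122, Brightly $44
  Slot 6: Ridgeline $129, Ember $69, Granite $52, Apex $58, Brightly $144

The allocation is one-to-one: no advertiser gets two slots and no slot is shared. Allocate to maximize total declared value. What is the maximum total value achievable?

Maximum total: $506

Optimal: Ridgeline→Slot 2 ($136), Ember→Slot 5 ($104), Apex→Slot 3 ($122), Brightly→Slot 6 ($144) — total 136+104+122+144 = $506.
Max-entry greedy (repeatedly take the single best remaining cell) gives $463, worse by 43.
Next-best assignment: Ember→Slot 2, Apex→Slot 5, Ridgeline→Slot 3, Brightly→Slot 6 = $505.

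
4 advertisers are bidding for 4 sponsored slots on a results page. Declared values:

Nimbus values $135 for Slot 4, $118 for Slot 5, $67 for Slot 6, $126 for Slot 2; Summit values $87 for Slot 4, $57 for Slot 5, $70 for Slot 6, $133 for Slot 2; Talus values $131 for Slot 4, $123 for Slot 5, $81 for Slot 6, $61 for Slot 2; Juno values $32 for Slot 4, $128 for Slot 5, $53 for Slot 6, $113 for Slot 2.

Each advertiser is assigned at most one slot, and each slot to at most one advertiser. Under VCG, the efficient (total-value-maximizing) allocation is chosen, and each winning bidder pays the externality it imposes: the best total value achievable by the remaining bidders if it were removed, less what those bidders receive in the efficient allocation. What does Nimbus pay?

Nimbus pays $50.

Efficient allocation: Nimbus→Slot 4 ($135), Summit→Slot 2 ($133), Talus→Slot 6 ($81), Juno→Slot 5 ($128); total welfare W = $477.
Nimbus receives Slot 4 at value $135, so the others get W − 135 = $342.
Without Nimbus: best allocation of the remaining 3 bidders over all 4 slots is Summit→Slot 2 ($133), Talus→Slot 4 ($131), Juno→Slot 5 ($128), total $392.
VCG payment = (others' best without Nimbus) − (others' welfare with Nimbus) = 392 − 342 = $50.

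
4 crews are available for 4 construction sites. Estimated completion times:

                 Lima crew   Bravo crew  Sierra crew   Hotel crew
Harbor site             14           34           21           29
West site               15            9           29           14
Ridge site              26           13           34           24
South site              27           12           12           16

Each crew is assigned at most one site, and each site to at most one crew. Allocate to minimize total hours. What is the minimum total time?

This is the linear assignment problem.
Optimal: Lima crew→Harbor site (14 hours), Bravo crew→Ridge site (13 hours), Sierra crew→South site (12 hours), Hotel crew→West site (14 hours) — total 14+13+12+14 = 53 hours.
Row-greedy (each crew in turn takes its cheapest remaining site) gives 59 hours, worse by 6.
Swapping Hotel crew↔Lima crew (Hotel crew→Harbor site 29 hours, Lima crew→West site 15 hours) adds 16.

Minimum total: 53 hours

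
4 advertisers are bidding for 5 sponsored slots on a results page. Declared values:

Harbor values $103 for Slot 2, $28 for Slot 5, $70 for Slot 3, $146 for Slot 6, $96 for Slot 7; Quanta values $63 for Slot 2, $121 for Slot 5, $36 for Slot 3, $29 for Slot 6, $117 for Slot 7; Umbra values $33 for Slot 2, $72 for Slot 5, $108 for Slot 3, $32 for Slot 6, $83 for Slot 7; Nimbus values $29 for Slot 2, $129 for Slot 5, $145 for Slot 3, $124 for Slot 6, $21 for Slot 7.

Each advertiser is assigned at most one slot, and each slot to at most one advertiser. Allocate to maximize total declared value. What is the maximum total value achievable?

Optimal: Harbor→Slot 6 ($146), Quanta→Slot 7 ($117), Umbra→Slot 3 ($108), Nimbus→Slot 5 ($129) — total 146+117+108+129 = $500.
Max-entry greedy (repeatedly take the single best remaining cell) gives $495, worse by 5.
Next-best assignment: Harbor→Slot 6, Quanta→Slot 5, Umbra→Slot 7, Nimbus→Slot 3 = $495.

Max total: $500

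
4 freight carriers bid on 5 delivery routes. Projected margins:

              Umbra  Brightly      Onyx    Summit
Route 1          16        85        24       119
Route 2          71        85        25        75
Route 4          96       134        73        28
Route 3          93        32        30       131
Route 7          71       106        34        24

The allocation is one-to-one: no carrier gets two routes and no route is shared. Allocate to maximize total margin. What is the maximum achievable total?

Maximum total: $391k

Optimal: Umbra→Route 3 ($93k), Brightly→Route 7 ($106k), Onyx→Route 4 ($73k), Summit→Route 1 ($119k) — total 93+106+73+119 = $391k.
Column-greedy (each route in turn goes to its best remaining carrier) gives $330k, worse by 61.
Next-best assignment: Umbra→Route 2, Brightly→Route 7, Onyx→Route 4, Summit→Route 3 = $381k.
Swapping Summit↔Onyx (Summit→Route 4 $28k, Onyx→Route 1 $24k) loses 140.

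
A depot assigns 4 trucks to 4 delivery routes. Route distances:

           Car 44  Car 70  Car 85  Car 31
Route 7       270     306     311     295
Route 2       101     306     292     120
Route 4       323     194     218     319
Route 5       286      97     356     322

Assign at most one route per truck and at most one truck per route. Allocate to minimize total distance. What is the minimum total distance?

This is the linear assignment problem.
Optimal: Car 44→Route 7 (270 km), Car 70→Route 5 (97 km), Car 85→Route 4 (218 km), Car 31→Route 2 (120 km) — total 270+97+218+120 = 705 km.
Row-greedy (each truck in turn takes its cheapest remaining route) gives 711 km, worse by 6.

Minimum total: 705 km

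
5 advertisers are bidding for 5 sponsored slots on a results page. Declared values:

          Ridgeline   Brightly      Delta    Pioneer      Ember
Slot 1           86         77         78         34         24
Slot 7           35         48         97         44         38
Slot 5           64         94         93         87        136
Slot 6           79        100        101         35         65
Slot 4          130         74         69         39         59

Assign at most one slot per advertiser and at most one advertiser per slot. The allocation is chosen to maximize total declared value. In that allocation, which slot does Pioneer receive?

Optimal: Ridgeline→Slot 4 ($130), Brightly→Slot 6 ($100), Delta→Slot 7 ($97), Pioneer→Slot 1 ($34), Ember→Slot 5 ($136) — total 130+100+97+34+136 = $497.
Row-greedy (each advertiser in turn takes its best remaining slot) gives $438, worse by 59.
Swapping Ember↔Pioneer (Ember→Slot 1 $24, Pioneer→Slot 5 $87) loses 59.
No other one-to-one assignment exceeds $497.
Pioneer's own top slot is Slot 5 ($87), but forcing Pioneer→Slot 5 and reassigning the rest optimally gives only $456 — worse by 41.

Pioneer receives Slot 1.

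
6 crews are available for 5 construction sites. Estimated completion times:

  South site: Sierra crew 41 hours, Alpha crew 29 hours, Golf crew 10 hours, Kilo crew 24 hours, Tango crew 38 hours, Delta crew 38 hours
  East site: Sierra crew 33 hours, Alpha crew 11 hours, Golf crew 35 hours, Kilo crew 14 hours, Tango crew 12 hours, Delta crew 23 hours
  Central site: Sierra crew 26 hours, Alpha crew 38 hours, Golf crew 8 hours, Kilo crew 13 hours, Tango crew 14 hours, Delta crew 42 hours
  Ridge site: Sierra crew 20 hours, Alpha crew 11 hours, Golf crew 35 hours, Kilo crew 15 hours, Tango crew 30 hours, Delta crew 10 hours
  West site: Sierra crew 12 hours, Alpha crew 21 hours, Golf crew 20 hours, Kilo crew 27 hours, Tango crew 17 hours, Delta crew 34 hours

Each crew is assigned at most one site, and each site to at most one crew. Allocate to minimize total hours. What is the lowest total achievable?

Min total: 56 hours

Optimal: Golf crew→South site (10 hours), Alpha crew→East site (11 hours), Kilo crew→Central site (13 hours), Delta crew→Ridge site (10 hours), Sierra crew→West site (12 hours) — total 10+11+13+10+12 = 56 hours.
Min-entry greedy (repeatedly take the single cheapest remaining cell) gives 65 hours, worse by 9.
Next-best assignment: Golf crew→South site, Alpha crew→East site, Tango crew→Central site, Delta crew→Ridge site, Sierra crew→West site = 57 hours.
Swapping Golf crew↔Sierra crew (Golf crew→West site 20 hours, Sierra crew→South site 41 hours) adds 39.
Every other assignment is strictly worse.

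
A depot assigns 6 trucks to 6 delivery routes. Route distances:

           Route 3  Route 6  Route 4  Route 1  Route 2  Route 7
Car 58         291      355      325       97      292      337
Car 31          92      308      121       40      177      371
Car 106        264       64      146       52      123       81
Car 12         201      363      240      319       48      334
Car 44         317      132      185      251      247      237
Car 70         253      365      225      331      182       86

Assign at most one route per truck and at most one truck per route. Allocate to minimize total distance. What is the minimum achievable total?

This is a one-to-one assignment (minimum-cost bipartite matching).
Optimal: Car 58→Route 1 (97 km), Car 31→Route 3 (92 km), Car 106→Route 6 (64 km), Car 12→Route 2 (48 km), Car 44→Route 4 (185 km), Car 70→Route 7 (86 km) — total 97+92+64+48+185+86 = 572 km.
Min-entry greedy (repeatedly take the single cheapest remaining cell) gives 714 km, worse by 142.
Swapping Car 44↔Car 12 (Car 44→Route 2 247 km, Car 12→Route 4 240 km) adds 254.

Min total: 572 km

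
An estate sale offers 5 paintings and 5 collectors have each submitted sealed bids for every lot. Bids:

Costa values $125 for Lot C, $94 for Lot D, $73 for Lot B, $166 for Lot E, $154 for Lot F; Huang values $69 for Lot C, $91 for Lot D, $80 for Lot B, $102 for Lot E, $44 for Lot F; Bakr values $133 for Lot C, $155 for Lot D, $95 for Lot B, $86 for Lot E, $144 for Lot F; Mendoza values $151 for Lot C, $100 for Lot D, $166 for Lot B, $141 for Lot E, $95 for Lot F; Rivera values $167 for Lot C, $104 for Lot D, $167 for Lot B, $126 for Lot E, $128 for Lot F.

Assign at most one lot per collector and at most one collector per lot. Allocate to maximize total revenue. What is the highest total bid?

Max total: $744

This is a one-to-one assignment (maximum-weight bipartite matching).
Optimal: Costa→Lot F ($154), Huang→Lot E ($102), Bakr→Lot D ($155), Mendoza→Lot B ($166), Rivera→Lot C ($167) — total 154+102+155+166+167 = $744.
Row-greedy (each collector in turn takes its best remaining lot) gives $734, worse by 10.
Swapping Mendoza↔Huang (Mendoza→Lot E $141, Huang→Lot B $80) loses 47.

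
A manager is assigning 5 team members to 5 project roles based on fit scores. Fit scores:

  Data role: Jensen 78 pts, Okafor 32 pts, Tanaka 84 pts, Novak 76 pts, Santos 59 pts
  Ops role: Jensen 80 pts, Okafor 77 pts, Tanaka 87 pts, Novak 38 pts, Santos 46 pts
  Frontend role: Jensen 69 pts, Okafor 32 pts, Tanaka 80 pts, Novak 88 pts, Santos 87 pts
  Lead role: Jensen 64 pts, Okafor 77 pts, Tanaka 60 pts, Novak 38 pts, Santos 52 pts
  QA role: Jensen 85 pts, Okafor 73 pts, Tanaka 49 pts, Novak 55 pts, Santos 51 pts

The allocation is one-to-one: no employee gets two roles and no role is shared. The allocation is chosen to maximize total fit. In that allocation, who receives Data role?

Novak receives Data role.

Treat this as an assignment problem: match each employee to one role.
Optimal: Jensen→QA role (85 pts), Okafor→Lead role (77 pts), Tanaka→Ops role (87 pts), Novak→Data role (76 pts), Santos→Frontend role (87 pts) — total 85+77+87+76+87 = 412 pts.
Next-best assignment: Jensen→QA role, Okafor→Lead role, Tanaka→Ops role, Novak→Frontend role, Santos→Data role = 396 pts.
Novak's own top role is Frontend role (88 pts), but forcing Novak→Frontend role and reassigning the rest optimally gives only 396 pts — worse by 16.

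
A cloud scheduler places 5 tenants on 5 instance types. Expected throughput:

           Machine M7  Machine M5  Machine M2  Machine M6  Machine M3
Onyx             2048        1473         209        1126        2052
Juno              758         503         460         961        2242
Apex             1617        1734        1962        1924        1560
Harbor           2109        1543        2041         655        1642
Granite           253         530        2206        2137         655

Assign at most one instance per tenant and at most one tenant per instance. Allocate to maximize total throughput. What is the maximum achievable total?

Maximum total: 10202 ops/s

Optimal: Onyx→Machine M7 (2048 ops/s), Juno→Machine M3 (2242 ops/s), Apex→Machine M5 (1734 ops/s), Harbor→Machine M2 (2041 ops/s), Granite→Machine M6 (2137 ops/s) — total 2048+2242+1734+2041+2137 = 10202 ops/s.
Max-entry greedy (repeatedly take the single best remaining cell) gives 9954 ops/s, worse by 248.
Next-best assignment: Onyx→Machine M7, Juno→Machine M3, Apex→Machine M6, Harbor→Machine M5, Granite→Machine M2 = 9963 ops/s.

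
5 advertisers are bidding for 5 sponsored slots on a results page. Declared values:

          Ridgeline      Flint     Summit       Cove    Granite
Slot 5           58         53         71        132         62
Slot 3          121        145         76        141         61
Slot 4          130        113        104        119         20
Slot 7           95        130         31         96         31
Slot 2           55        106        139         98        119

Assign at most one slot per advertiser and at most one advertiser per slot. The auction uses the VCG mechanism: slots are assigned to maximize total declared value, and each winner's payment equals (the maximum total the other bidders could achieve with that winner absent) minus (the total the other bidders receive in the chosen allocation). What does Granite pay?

Efficient allocation: Ridgeline→Slot 3 ($121), Flint→Slot 7 ($130), Summit→Slot 4 ($104), Cove→Slot 5 ($132), Granite→Slot 2 ($119); total welfare W = $606.
Granite receives Slot 2 at value $119, so the others get W − 119 = $487.
Without Granite: best allocation of the remaining 4 bidders over all 5 slots is Ridgeline→Slot 4 ($130), Flint→Slot 3 ($145), Summit→Slot 2 ($139), Cove→Slot 5 ($132), total $546.
VCG payment = (others' best without Granite) − (others' welfare with Granite) = 546 − 487 = $59.

Granite pays $59.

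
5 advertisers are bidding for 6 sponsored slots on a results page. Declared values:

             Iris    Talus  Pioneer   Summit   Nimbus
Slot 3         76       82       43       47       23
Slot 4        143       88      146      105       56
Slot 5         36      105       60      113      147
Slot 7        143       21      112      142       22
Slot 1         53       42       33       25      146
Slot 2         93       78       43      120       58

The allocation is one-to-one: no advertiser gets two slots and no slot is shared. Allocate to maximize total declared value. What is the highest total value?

Maximum total: $660

This is a one-to-one assignment (maximum-weight bipartite matching).
Optimal: Iris→Slot 7 ($143), Talus→Slot 5 ($105), Pioneer→Slot 4 ($146), Summit→Slot 2 ($120), Nimbus→Slot 1 ($146) — total 143+105+146+120+146 = $660.
Next-best assignment: Iris→Slot 7, Talus→Slot 3, Pioneer→Slot 4, Summit→Slot 2, Nimbus→Slot 5 = $638.
Swapping Summit↔Nimbus (Summit→Slot 1 $25, Nimbus→Slot 2 $58) loses 183.
Checked against all permutations: $660 is optimal.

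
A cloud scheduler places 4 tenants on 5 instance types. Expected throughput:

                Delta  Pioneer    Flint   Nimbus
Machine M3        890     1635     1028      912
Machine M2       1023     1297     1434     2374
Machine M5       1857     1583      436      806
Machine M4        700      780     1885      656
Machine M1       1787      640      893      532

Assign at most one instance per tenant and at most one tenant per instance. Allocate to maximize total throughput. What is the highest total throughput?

Maximum total: 7751 ops/s

Optimal: Delta→Machine M5 (1857 ops/s), Pioneer→Machine M3 (1635 ops/s), Flint→Machine M4 (1885 ops/s), Nimbus→Machine M2 (2374 ops/s) — total 1857+1635+1885+2374 = 7751 ops/s.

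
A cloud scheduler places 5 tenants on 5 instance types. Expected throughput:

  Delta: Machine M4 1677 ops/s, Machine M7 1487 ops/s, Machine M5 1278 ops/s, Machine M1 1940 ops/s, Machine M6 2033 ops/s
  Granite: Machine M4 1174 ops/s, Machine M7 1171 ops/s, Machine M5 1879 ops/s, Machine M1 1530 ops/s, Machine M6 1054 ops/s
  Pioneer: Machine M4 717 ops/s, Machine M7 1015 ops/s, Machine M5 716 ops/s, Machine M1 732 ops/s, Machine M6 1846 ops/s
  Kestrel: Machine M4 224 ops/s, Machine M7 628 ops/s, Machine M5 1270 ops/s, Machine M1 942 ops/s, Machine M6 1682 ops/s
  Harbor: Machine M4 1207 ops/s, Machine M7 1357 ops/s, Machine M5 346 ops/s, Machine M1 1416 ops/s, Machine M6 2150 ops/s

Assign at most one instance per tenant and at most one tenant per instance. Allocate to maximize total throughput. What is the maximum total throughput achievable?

Max total: 7723 ops/s

Optimal: Delta→Machine M1 (1940 ops/s), Granite→Machine M5 (1879 ops/s), Pioneer→Machine M7 (1015 ops/s), Kestrel→Machine M6 (1682 ops/s), Harbor→Machine M4 (1207 ops/s) — total 1940+1879+1015+1682+1207 = 7723 ops/s.
Column-greedy (each instance in turn goes to its best remaining tenant) gives 7701 ops/s, worse by 22.
Swapping Kestrel↔Granite (Kestrel→Machine M5 1270 ops/s, Granite→Machine M6 1054 ops/s) loses 1237.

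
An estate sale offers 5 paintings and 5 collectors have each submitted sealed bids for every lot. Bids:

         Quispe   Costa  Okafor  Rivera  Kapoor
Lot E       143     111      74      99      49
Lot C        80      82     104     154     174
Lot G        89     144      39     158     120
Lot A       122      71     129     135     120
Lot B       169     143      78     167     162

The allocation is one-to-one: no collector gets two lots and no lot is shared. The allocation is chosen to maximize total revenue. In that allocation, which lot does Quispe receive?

Quispe receives Lot E.

Optimal: Quispe→Lot E ($143), Costa→Lot G ($144), Okafor→Lot A ($129), Rivera→Lot B ($167), Kapoor→Lot C ($174) — total 143+144+129+167+174 = $757.
Row-greedy (each collector in turn takes its best remaining lot) gives $645, worse by 112.
Next-best assignment: Quispe→Lot E, Costa→Lot B, Okafor→Lot A, Rivera→Lot G, Kapoor→Lot C = $747.
Swapping Rivera↔Okafor (Rivera→Lot A $135, Okafor→Lot B $78) loses 83.
No other one-to-one assignment exceeds $757.
Quispe's own top lot is Lot B ($169), but forcing Quispe→Lot B and reassigning the rest optimally gives only $741 — worse by 16.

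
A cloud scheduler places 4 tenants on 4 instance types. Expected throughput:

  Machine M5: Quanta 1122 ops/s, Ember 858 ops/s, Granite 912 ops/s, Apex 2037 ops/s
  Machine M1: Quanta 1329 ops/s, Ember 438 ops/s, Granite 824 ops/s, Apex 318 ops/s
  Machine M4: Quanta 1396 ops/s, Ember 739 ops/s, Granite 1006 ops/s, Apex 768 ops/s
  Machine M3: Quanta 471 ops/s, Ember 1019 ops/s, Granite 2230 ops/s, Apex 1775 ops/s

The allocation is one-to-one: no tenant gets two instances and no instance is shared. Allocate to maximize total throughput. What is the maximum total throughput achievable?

This is the linear assignment problem.
Optimal: Quanta→Machine M1 (1329 ops/s), Ember→Machine M4 (739 ops/s), Granite→Machine M3 (2230 ops/s), Apex→Machine M5 (2037 ops/s) — total 1329+739+2230+2037 = 6335 ops/s.
Row-greedy (each tenant in turn takes its best remaining instance) gives 3645 ops/s, worse by 2690.
Checked against all permutations: 6335 ops/s is optimal.

Max total: 6335 ops/s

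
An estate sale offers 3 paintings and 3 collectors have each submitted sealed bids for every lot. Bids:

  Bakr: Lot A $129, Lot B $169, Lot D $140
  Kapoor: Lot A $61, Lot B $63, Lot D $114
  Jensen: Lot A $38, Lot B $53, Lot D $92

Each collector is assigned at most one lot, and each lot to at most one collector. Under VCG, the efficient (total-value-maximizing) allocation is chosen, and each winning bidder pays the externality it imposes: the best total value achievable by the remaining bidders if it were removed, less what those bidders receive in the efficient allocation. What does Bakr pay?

Bakr pays $14.

Efficient allocation: Bakr→Lot B ($169), Kapoor→Lot A ($61), Jensen→Lot D ($92); total welfare W = $322.
Bakr receives Lot B at value $169, so the others get W − 169 = $153.
Without Bakr: best allocation of the remaining 2 bidders over all 3 lots is Kapoor→Lot D ($114), Jensen→Lot B ($53), total $167.
VCG payment = (others' best without Bakr) − (others' welfare with Bakr) = 167 − 153 = $14.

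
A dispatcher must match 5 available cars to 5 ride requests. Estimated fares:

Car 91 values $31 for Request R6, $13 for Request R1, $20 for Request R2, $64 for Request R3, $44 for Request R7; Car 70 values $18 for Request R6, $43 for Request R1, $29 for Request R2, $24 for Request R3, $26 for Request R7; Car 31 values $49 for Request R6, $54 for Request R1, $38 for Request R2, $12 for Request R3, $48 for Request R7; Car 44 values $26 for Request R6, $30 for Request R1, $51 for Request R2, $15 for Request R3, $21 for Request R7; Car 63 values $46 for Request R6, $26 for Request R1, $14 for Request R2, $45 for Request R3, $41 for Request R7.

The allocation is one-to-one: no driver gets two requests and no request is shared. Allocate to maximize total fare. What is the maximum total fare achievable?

This is the linear assignment problem.
Optimal: Car 91→Request R3 ($64), Car 70→Request R1 ($43), Car 31→Request R7 ($48), Car 44→Request R2 ($51), Car 63→Request R6 ($46) — total 64+43+48+51+46 = $252.
Swapping Car 91↔Car 44 (Car 91→Request R2 $20, Car 44→Request R3 $15) loses 80.

Max total: $252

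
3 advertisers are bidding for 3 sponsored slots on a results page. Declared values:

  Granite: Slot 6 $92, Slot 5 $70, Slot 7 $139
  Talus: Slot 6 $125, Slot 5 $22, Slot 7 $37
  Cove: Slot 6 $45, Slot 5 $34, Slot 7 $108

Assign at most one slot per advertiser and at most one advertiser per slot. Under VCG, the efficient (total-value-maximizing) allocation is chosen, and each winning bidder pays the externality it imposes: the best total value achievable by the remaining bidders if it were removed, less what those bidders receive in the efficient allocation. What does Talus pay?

Talus pays $22.

Efficient allocation: Granite→Slot 5 ($70), Talus→Slot 6 ($125), Cove→Slot 7 ($108); total welfare W = $303.
Talus receives Slot 6 at value $125, so the others get W − 125 = $178.
Without Talus: best allocation of the remaining 2 bidders over all 3 slots is Granite→Slot 6 ($92), Cove→Slot 7 ($108), total $200.
VCG payment = (others' best without Talus) − (others' welfare with Talus) = 200 − 178 = $22.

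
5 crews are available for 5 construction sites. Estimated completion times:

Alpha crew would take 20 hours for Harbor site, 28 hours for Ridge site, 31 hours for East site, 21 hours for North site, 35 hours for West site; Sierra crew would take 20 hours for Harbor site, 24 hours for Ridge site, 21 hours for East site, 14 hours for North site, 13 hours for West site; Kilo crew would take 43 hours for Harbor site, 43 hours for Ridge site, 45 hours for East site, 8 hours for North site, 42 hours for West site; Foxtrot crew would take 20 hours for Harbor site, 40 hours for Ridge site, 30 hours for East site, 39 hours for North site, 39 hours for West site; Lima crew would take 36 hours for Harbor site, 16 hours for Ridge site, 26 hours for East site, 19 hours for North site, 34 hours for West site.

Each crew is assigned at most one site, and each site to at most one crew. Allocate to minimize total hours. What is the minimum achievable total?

Min total: 87 hours

Optimal: Alpha crew→Harbor site (20 hours), Sierra crew→West site (13 hours), Kilo crew→North site (8 hours), Foxtrot crew→East site (30 hours), Lima crew→Ridge site (16 hours) — total 20+13+8+30+16 = 87 hours.
Next-best assignment: Alpha crew→East site, Sierra crew→West site, Kilo crew→North site, Foxtrot crew→Harbor site, Lima crew→Ridge site = 88 hours.
Swapping Lima crew↔Sierra crew (Lima crew→West site 34 hours, Sierra crew→Ridge site 24 hours) adds 29.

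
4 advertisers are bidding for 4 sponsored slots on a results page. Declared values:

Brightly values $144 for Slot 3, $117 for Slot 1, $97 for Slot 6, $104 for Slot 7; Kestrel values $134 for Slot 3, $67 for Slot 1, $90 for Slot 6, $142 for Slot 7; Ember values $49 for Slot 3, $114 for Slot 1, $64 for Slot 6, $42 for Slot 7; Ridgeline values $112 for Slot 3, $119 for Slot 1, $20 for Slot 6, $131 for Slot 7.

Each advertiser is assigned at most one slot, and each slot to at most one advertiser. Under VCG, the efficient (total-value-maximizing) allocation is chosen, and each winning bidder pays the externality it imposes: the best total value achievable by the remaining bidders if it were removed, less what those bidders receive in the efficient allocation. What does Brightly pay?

Efficient allocation: Brightly→Slot 3 ($144), Kestrel→Slot 6 ($90), Ember→Slot 1 ($114), Ridgeline→Slot 7 ($131); total welfare W = $479.
Brightly receives Slot 3 at value $144, so the others get W − 144 = $335.
Without Brightly: best allocation of the remaining 3 bidders over all 4 slots is Kestrel→Slot 3 ($134), Ember→Slot 1 ($114), Ridgeline→Slot 7 ($131), total $379.
VCG payment = (others' best without Brightly) − (others' welfare with Brightly) = 379 − 335 = $44.

Brightly pays $44.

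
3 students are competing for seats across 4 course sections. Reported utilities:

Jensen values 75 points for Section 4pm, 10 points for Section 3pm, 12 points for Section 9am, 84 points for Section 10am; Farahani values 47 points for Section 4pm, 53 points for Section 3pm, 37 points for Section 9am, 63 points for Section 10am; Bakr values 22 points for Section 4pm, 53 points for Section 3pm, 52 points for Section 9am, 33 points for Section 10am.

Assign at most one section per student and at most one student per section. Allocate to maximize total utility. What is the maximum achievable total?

Max total: 191 points

Optimal: Jensen→Section 4pm (75 points), Farahani→Section 10am (63 points), Bakr→Section 3pm (53 points) — total 75+63+53 = 191 points.
Max-entry greedy (repeatedly take the single best remaining cell) gives 189 points, worse by 2.
Swapping Farahani↔Jensen (Farahani→Section 4pm 47 points, Jensen→Section 10am 84 points) loses 7.
Every other assignment is strictly worse.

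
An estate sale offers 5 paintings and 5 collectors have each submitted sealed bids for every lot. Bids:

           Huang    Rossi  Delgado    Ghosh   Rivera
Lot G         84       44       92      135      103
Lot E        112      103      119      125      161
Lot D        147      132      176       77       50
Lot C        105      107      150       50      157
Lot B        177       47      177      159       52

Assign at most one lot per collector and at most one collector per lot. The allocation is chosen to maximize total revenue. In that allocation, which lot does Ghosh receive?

Optimal: Huang→Lot B ($177), Rossi→Lot C ($107), Delgado→Lot D ($176), Ghosh→Lot G ($135), Rivera→Lot E ($161) — total 177+107+176+135+161 = $756.
Row-greedy (each collector in turn takes its best remaining lot) gives $755, worse by 1.
Next-best assignment: Huang→Lot B, Rossi→Lot D, Delgado→Lot C, Ghosh→Lot G, Rivera→Lot E = $755.
Ghosh's own top lot is Lot B ($159), but forcing Ghosh→Lot B and reassigning the rest optimally gives only $687 — worse by 69.

Ghosh receives Lot G.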